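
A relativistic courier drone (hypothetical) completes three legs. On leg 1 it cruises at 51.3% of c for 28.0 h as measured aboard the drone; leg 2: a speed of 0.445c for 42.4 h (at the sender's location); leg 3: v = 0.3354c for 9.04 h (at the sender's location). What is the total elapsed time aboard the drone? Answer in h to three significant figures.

Leg 1: 28.0 h is already measured aboard the drone.
Leg 2: γ = 1/√(1 − 0.445²) = 1/√0.8020 = 1.117; τ_2 = 42.4/1.117 = 37.97 h.
Leg 3: γ = 1/√(1 − 0.3354²) = 1/√0.8875 = 1.061; τ_3 = 9.04/1.061 = 8.516 h.
Total: 28.00 + 37.97 + 8.516 h.

τ = 74.5 h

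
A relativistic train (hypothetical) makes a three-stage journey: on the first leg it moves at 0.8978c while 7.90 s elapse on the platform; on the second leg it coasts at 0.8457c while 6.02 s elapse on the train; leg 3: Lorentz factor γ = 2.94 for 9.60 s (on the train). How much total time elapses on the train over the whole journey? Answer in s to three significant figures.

Leg 1: γ = 1/√(1 − 0.8978²) = 1/√0.1940 = 2.271; τ_1 = 7.90/2.271 = 3.479 s.
Leg 2: 6.02 s is already measured on the train.
Leg 3: 9.60 s is already measured on the train.
Total: 3.479 + 6.020 + 9.600 s.

τ = 19.1 s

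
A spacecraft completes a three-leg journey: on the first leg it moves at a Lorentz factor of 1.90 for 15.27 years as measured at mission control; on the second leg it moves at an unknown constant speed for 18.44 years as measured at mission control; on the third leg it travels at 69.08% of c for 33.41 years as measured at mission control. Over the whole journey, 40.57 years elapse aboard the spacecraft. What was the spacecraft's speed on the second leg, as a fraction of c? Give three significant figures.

β = 0.891

Leg 1: γ = 1.90; τ_1 = 15.27/1.900 = 8.037 years.
Leg 2: speed unknown; τ_2 = 18.44/γ_2.
Leg 3: β = 0.6908; γ = 1/√(1 − 0.6908²) = 1/√0.5228 = 1.383; τ_3 = 33.41/1.383 = 24.16 years.
Total proper time: 8.037 + τ_2 + 24.16 = 40.57, so τ_2 = 40.57 − 32.19 = 8.376 years.
γ_2 = 18.44/8.376 = 2.201; β = √(1 − 1/γ²) = √0.7937.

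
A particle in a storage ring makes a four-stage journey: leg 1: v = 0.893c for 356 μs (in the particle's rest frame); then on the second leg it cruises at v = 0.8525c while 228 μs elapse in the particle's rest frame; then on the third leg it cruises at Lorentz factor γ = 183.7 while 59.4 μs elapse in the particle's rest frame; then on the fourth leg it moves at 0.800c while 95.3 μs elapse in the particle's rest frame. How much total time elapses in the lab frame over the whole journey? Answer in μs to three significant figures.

Leg 1: γ = 1/√(1 − 0.893²) = 1/√0.2026 = 2.222; Δt_1 = 2.222 × 356 = 791.0 μs.
Leg 2: γ = 1/√(1 − 0.8525²) = 1/√0.2732 = 1.913; Δt_2 = 1.913 × 228 = 436.2 μs.
Leg 3: γ = 183.7; Δt_3 = 183.7 × 59.4 = 1.091×10⁴ μs.
Leg 4: γ = 1/√(1 − 0.800²) = 5/3 ≈ 1.667; Δt_4 = 1.667 × 95.3 = 158.8 μs.
Total: 791.0 + 436.2 + 1.091×10⁴ + 158.8 μs.

Δt = 1.23×10⁴ μs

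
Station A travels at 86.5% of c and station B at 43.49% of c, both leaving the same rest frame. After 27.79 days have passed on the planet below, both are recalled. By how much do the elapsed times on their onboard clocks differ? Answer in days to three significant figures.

|τ_A − τ_B| = 11.1 days

A: β = 0.865; γ = 1/√(1 − 0.865²) = 1/√0.2518 = 1.993; τ_A = 27.79/1.993 = 13.94 days.
B: β = 0.4349; γ = 1/√(1 − 0.4349²) = 1/√0.8109 = 1.111; τ_B = 27.79/1.111 = 25.02 days.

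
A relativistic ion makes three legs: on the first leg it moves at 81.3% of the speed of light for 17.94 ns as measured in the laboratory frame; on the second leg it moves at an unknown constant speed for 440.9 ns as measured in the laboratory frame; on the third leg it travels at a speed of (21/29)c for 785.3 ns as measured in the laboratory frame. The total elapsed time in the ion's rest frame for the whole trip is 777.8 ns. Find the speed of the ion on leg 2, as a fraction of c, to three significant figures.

Leg 1: β = 0.813; γ = 1/√(1 − 0.813²) = 1/√0.3390 = 1.717; τ_1 = 17.94/1.717 = 10.45 ns.
Leg 2: speed unknown; τ_2 = 440.9/γ_2.
Leg 3: γ = 1/√(1 − (21/29)²) = 29/20 = 1.450; τ_3 = 785.3/1.450 = 541.6 ns.
Total proper time: 10.45 + τ_2 + 541.6 = 777.8, so τ_2 = 777.8 − 552.0 = 225.8 ns.
γ_2 = 440.9/225.8 = 1.953; β = √(1 − 1/γ²) = √0.7378.

β = 0.859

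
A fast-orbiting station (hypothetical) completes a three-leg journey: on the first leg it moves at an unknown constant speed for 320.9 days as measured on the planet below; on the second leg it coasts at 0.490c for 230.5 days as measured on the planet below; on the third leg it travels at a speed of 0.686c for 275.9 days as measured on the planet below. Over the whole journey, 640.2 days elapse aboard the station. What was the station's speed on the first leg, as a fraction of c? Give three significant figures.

Leg 1: speed unknown; τ_1 = 320.9/γ_1.
Leg 2: γ = 1/√(1 − 0.490²) = 1/√0.7599 = 1.147; τ_2 = 230.5/1.147 = 200.9 days.
Leg 3: γ = 1/√(1 − 0.686²) = 1/√0.5294 = 1.374; τ_3 = 275.9/1.374 = 200.7 days.
Total proper time: τ_1 + 200.9 + 200.7 = 640.2, so τ_1 = 640.2 − 401.7 = 238.5 days.
γ_1 = 320.9/238.5 = 1.345; β = √(1 − 1/γ²) = √0.4475.

β = 0.669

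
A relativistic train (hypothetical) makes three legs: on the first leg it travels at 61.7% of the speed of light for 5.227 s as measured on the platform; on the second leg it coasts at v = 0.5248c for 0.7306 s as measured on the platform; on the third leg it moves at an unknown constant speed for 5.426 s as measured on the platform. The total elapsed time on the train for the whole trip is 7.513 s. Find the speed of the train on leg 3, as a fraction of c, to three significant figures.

β = 0.859

Leg 1: β = 0.617; γ = 1/√(1 − 0.617²) = 1/√0.6193 = 1.271; τ_1 = 5.227/1.271 = 4.113 s.
Leg 2: γ = 1/√(1 − 0.5248²) = 1/√0.7246 = 1.175; τ_2 = 0.7306/1.175 = 0.6219 s.
Leg 3: speed unknown; τ_3 = 5.426/γ_3.
Total proper time: 4.113 + 0.6219 + τ_3 = 7.513, so τ_3 = 7.513 − 4.735 = 2.778 s.
γ_3 = 5.426/2.778 = 1.953; β = √(1 − 1/γ²) = √0.7379.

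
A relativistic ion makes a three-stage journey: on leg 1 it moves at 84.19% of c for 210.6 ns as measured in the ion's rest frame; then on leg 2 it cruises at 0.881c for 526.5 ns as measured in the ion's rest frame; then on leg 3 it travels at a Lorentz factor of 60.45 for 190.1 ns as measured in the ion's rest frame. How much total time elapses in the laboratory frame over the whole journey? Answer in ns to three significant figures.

Δt = 1.30×10⁴ ns

Leg 1: β = 0.8419; γ = 1/√(1 − 0.8419²) = 1/√0.2912 = 1.853; Δt_1 = 1.853 × 210.6 = 390.3 ns.
Leg 2: γ = 1/√(1 − 0.881²) = 1/√0.2238 = 2.114; Δt_2 = 2.114 × 526.5 = 1113 ns.
Leg 3: γ = 60.45; Δt_3 = 60.45 × 190.1 = 1.149×10⁴ ns.
Total: 390.3 + 1113 + 1.149×10⁴ ns.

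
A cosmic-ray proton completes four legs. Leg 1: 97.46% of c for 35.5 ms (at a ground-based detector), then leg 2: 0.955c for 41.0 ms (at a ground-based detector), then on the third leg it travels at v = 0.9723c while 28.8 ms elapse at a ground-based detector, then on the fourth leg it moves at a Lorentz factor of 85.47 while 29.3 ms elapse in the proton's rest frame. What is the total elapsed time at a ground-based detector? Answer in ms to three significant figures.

Δt = 2610 ms

Leg 1: 35.5 ms is already measured at a ground-based detector.
Leg 2: 41.0 ms is already measured at a ground-based detector.
Leg 3: 28.8 ms is already measured at a ground-based detector.
Leg 4: γ = 85.47; Δt_4 = 85.47 × 29.3 = 2504 ms.
Total: 35.50 + 41.00 + 28.80 + 2504 ms.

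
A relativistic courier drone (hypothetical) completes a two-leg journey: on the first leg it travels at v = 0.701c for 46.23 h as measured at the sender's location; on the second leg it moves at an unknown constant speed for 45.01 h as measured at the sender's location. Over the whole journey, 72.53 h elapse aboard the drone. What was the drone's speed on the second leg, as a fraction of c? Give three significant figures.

Leg 1: γ = 1/√(1 − 0.701²) = 1/√0.5086 = 1.402; τ_1 = 46.23/1.402 = 32.97 h.
Leg 2: speed unknown; τ_2 = 45.01/γ_2.
Total proper time: 32.97 + τ_2 = 72.53, so τ_2 = 72.53 − 32.97 = 39.56 h.
γ_2 = 45.01/39.56 = 1.138; β = √(1 − 1/γ²) = √0.2275.

β = 0.477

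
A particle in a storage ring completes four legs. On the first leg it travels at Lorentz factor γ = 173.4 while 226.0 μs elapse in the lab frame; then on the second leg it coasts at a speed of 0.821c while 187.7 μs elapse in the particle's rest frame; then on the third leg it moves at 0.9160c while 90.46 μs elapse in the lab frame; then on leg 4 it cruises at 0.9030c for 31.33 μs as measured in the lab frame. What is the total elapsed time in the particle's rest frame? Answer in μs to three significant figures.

Leg 1: γ = 173.4; τ_1 = 226.0/173.4 = 1.303 μs.
Leg 2: 187.7 μs is already measured in the particle's rest frame.
Leg 3: γ = 1/√(1 − 0.9160²) = 1/√0.1609 = 2.493; τ_3 = 90.46/2.493 = 36.29 μs.
Leg 4: γ = 1/√(1 − 0.9030²) = 1/√0.1846 = 2.328; τ_4 = 31.33/2.328 = 13.46 μs.
Total: 1.303 + 187.7 + 36.29 + 13.46 μs.

τ = 239 μs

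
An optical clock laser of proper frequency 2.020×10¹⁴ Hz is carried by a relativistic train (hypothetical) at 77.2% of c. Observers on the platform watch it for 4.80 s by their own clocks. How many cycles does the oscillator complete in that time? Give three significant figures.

β = 0.772; γ = 1/√(1 − 0.772²) = 1/√0.4040 = 1.573
During 4.80 s of lab time, the oscillator's proper time advances by τ = Δt/γ = 4.80/1.573 = 3.051 s = 3.051×10⁰ s.
N = f × τ = 2.020×10¹⁴ × 3.051×10⁰ = 6.163×10¹⁴.

N = 6.16×10¹⁴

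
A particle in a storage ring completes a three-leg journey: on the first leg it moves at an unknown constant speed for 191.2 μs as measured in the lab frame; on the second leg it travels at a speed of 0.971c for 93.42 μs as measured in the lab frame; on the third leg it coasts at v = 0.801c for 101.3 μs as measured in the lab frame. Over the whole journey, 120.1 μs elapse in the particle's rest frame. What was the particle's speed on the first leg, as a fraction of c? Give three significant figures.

β = 0.981

Leg 1: speed unknown; τ_1 = 191.2/γ_1.
Leg 2: γ = 1/√(1 − 0.971²) = 1/√0.05716 = 4.183; τ_2 = 93.42/4.183 = 22.33 μs.
Leg 3: γ = 1/√(1 − 0.801²) = 1/√0.3584 = 1.670; τ_3 = 101.3/1.670 = 60.64 μs.
Total proper time: τ_1 + 22.33 + 60.64 = 120.1, so τ_1 = 120.1 − 82.98 = 37.12 μs.
γ_1 = 191.2/37.12 = 5.151; β = √(1 − 1/γ²) = √0.9623.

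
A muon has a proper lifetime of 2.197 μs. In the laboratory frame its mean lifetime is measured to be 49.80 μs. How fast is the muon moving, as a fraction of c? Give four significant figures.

γ = Δt/τ₀ = 49.80/2.197 = 22.67
β = √(1 − 1/γ²) = √(1 − 0.001946) = √0.9981

v = 0.9990c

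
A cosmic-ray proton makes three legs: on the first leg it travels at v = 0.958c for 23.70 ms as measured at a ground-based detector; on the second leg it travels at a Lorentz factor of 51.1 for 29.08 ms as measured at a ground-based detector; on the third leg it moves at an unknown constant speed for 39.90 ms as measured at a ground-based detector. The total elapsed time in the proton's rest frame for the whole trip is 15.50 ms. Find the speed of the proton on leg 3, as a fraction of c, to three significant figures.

β = 0.979

Leg 1: γ = 1/√(1 − 0.958²) = 1/√0.08224 = 3.487; τ_1 = 23.70/3.487 = 6.796 ms.
Leg 2: γ = 51.1; τ_2 = 29.08/51.10 = 0.5691 ms.
Leg 3: speed unknown; τ_3 = 39.90/γ_3.
Total proper time: 6.796 + 0.5691 + τ_3 = 15.50, so τ_3 = 15.50 − 7.365 = 8.135 ms.
γ_3 = 39.90/8.135 = 4.905; β = √(1 − 1/γ²) = √0.9584.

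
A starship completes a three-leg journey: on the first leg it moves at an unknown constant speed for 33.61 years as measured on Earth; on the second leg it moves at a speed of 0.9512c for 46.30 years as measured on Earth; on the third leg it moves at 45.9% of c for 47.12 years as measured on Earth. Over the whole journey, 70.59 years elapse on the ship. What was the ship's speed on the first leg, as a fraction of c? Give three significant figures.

Leg 1: speed unknown; τ_1 = 33.61/γ_1.
Leg 2: γ = 1/√(1 − 0.9512²) = 1/√0.09522 = 3.241; τ_2 = 46.30/3.241 = 14.29 years.
Leg 3: β = 0.459; γ = 1/√(1 − 0.459²) = 1/√0.7893 = 1.126; τ_3 = 47.12/1.126 = 41.86 years.
Total proper time: τ_1 + 14.29 + 41.86 = 70.59, so τ_1 = 70.59 − 56.15 = 14.44 years.
γ_1 = 33.61/14.44 = 2.328; β = √(1 − 1/γ²) = √0.8154.

β = 0.903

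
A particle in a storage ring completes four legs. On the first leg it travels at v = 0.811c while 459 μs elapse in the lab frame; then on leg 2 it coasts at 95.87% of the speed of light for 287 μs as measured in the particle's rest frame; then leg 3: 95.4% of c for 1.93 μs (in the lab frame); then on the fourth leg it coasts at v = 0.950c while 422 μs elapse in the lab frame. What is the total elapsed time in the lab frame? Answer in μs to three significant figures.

Leg 1: 459 μs is already measured in the lab frame.
Leg 2: β = 0.9587; γ = 1/√(1 − 0.9587²) = 1/√0.08089 = 3.516; Δt_2 = 3.516 × 287 = 1009 μs.
Leg 3: 1.93 μs is already measured in the lab frame.
Leg 4: 422 μs is already measured in the lab frame.
Total: 459.0 + 1009 + 1.930 + 422.0 μs.

Δt = 1890 μs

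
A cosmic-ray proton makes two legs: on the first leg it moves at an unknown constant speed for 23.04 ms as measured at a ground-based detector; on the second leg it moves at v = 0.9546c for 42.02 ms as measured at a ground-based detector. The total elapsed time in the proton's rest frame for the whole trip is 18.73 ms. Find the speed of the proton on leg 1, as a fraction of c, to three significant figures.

Leg 1: speed unknown; τ_1 = 23.04/γ_1.
Leg 2: γ = 1/√(1 − 0.9546²) = 1/√0.08874 = 3.357; τ_2 = 42.02/3.357 = 12.52 ms.
Total proper time: τ_1 + 12.52 = 18.73, so τ_1 = 18.73 − 12.52 = 6.213 ms.
γ_1 = 23.04/6.213 = 3.709; β = √(1 − 1/γ²) = √0.9273.

β = 0.963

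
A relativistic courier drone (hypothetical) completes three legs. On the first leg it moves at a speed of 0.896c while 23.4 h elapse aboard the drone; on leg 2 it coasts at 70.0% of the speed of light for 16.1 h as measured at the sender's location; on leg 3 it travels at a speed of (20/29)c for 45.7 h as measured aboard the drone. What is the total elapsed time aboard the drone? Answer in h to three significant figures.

Leg 1: 23.4 h is already measured aboard the drone.
Leg 2: β = 0.700; γ = 1/√(1 − 0.700²) = 1/√0.5100 = 1.400; τ_2 = 16.1/1.400 = 11.50 h.
Leg 3: 45.7 h is already measured aboard the drone.
Total: 23.40 + 11.50 + 45.70 h.

τ = 80.6 h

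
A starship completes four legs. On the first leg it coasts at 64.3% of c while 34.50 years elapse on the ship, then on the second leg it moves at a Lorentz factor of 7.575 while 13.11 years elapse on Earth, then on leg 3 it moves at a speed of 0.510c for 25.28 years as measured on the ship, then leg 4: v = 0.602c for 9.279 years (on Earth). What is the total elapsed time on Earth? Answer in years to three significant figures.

Δt = 96.8 years

Leg 1: β = 0.643; γ = 1/√(1 − 0.643²) = 1/√0.5866 = 1.306; Δt_1 = 1.306 × 34.50 = 45.05 years.
Leg 2: 13.11 years is already measured on Earth.
Leg 3: γ = 1/√(1 − 0.510²) = 1/√0.7399 = 1.163; Δt_3 = 1.163 × 25.28 = 29.39 years.
Leg 4: 9.279 years is already measured on Earth.
Total: 45.05 + 13.11 + 29.39 + 9.279 years.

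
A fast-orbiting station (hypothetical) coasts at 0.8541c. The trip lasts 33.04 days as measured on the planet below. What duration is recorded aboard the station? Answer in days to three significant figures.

γ = 1/√(1 − 0.8541²) = 1/√0.2705 = 1.923
The interval measured on the planet below is the dilated one; the clock aboard the station measures the proper time τ = Δt/γ = 33.04/1.923 days.

τ = 17.2 days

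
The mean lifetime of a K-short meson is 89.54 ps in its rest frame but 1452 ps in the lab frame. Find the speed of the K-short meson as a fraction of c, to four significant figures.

β = 0.9981

γ = Δt/τ₀ = 1452/89.54 = 16.22
β = √(1 − 1/γ²) = √(1 − 0.003803) = √0.9962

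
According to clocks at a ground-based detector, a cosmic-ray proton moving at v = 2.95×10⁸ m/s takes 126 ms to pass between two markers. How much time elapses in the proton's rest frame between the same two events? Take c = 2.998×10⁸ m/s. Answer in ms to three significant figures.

β = 2.95×10⁸/2.998×10⁸ = 0.9840; γ = 1/√(1 − 0.9840²) = 5.611
The interval measured at a ground-based detector is the dilated one; the clock in the proton's rest frame measures the proper time τ = Δt/γ = 126/5.611 ms.

τ = 22.5 ms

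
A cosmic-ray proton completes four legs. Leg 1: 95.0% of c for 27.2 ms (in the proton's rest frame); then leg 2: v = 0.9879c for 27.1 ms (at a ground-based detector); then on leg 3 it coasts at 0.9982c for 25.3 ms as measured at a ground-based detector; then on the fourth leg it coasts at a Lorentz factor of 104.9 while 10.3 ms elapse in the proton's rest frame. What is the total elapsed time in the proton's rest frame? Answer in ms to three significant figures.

Leg 1: 27.2 ms is already measured in the proton's rest frame.
Leg 2: γ = 1/√(1 − 0.9879²) = 1/√0.02405 = 6.448; τ_2 = 27.1/6.448 = 4.203 ms.
Leg 3: γ = 1/√(1 − 0.9982²) = 1/√0.003597 = 16.67; τ_3 = 25.3/16.67 = 1.517 ms.
Leg 4: 10.3 ms is already measured in the proton's rest frame.
Total: 27.20 + 4.203 + 1.517 + 10.30 ms.

τ = 43.2 ms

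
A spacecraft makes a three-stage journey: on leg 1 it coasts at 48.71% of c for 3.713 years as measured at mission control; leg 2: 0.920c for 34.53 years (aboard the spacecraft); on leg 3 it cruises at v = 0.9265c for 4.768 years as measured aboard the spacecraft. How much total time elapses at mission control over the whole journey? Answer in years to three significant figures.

Leg 1: 3.713 years is already measured at mission control.
Leg 2: γ = 1/√(1 − 0.920²) = 1/√0.1536 = 2.552; Δt_2 = 2.552 × 34.53 = 88.11 years.
Leg 3: γ = 1/√(1 − 0.9265²) = 1/√0.1416 = 2.657; Δt_3 = 2.657 × 4.768 = 12.67 years.
Total: 3.713 + 88.11 + 12.67 years.

Δt = 104 years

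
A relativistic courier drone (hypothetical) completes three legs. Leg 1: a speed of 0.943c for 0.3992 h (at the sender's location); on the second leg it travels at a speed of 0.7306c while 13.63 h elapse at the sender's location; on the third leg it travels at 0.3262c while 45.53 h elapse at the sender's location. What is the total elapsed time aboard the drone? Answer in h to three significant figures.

τ = 52.5 h

Leg 1: γ = 1/√(1 − 0.943²) = 1/√0.1108 = 3.005; τ_1 = 0.3992/3.005 = 0.1329 h.
Leg 2: γ = 1/√(1 − 0.7306²) = 1/√0.4662 = 1.465; τ_2 = 13.63/1.465 = 9.307 h.
Leg 3: γ = 1/√(1 − 0.3262²) = 1/√0.8936 = 1.058; τ_3 = 45.53/1.058 = 43.04 h.
Total: 0.1329 + 9.307 + 43.04 h.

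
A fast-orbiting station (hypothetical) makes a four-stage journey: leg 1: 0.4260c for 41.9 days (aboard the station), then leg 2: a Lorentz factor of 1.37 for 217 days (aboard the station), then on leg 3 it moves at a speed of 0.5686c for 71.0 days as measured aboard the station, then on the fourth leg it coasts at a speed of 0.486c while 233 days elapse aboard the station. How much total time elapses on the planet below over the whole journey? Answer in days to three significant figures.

Δt = 697 days

Leg 1: γ = 1/√(1 − 0.4260²) = 1/√0.8185 = 1.105; Δt_1 = 1.105 × 41.9 = 46.31 days.
Leg 2: γ = 1.37; Δt_2 = 1.370 × 217 = 297.3 days.
Leg 3: γ = 1/√(1 − 0.5686²) = 1/√0.6767 = 1.216; Δt_3 = 1.216 × 71.0 = 86.31 days.
Leg 4: γ = 1/√(1 − 0.486²) = 1/√0.7638 = 1.144; Δt_4 = 1.144 × 233 = 266.6 days.
Total: 46.31 + 297.3 + 86.31 + 266.6 days.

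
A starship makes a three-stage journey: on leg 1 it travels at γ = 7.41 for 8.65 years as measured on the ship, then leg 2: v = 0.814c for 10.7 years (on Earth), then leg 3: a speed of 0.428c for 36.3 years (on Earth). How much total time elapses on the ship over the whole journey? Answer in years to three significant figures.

τ = 47.7 years

Leg 1: 8.65 years is already measured on the ship.
Leg 2: γ = 1/√(1 − 0.814²) = 1/√0.3374 = 1.722; τ_2 = 10.7/1.722 = 6.215 years.
Leg 3: γ = 1/√(1 − 0.428²) = 1/√0.8168 = 1.106; τ_3 = 36.3/1.106 = 32.81 years.
Total: 8.650 + 6.215 + 32.81 years.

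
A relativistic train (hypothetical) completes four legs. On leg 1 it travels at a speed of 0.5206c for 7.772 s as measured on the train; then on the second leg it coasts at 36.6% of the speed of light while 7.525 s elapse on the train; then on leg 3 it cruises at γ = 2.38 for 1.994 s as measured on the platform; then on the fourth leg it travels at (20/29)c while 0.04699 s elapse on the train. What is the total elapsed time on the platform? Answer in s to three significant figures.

Leg 1: γ = 1/√(1 − 0.5206²) = 1/√0.7290 = 1.171; Δt_1 = 1.171 × 7.772 = 9.103 s.
Leg 2: β = 0.366; γ = 1/√(1 − 0.366²) = 1/√0.8660 = 1.075; Δt_2 = 1.075 × 7.525 = 8.086 s.
Leg 3: 1.994 s is already measured on the platform.
Leg 4: γ = 1/√(1 − (20/29)²) = 29/21 ≈ 1.381; Δt_4 = 1.381 × 0.04699 = 0.06489 s.
Total: 9.103 + 8.086 + 1.994 + 0.06489 s.

Δt = 19.2 s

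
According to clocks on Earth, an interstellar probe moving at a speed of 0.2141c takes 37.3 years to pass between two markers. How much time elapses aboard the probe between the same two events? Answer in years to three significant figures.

τ = 36.4 years

γ = 1/√(1 − 0.2141²) = 1/√0.9542 = 1.024
The interval measured on Earth is the dilated one; the clock aboard the probe measures the proper time τ = Δt/γ = 37.3/1.024 years.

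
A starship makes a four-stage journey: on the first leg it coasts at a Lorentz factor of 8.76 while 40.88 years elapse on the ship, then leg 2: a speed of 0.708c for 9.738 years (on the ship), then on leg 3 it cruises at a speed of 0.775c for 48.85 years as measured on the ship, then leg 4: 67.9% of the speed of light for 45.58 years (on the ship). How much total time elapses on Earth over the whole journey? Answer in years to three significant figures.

Δt = 511 years

Leg 1: γ = 8.76; Δt_1 = 8.760 × 40.88 = 358.1 years.
Leg 2: γ = 1/√(1 − 0.708²) = 1/√0.4987 = 1.416; Δt_2 = 1.416 × 9.738 = 13.79 years.
Leg 3: γ = 1/√(1 − 0.775²) = 1/√0.3994 = 1.582; Δt_3 = 1.582 × 48.85 = 77.30 years.
Leg 4: β = 0.679; γ = 1/√(1 − 0.679²) = 1/√0.5390 = 1.362; Δt_4 = 1.362 × 45.58 = 62.09 years.
Total: 358.1 + 13.79 + 77.30 + 62.09 years.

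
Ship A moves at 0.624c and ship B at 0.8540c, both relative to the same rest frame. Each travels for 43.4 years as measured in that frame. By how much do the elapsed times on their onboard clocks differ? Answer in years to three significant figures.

|τ_A − τ_B| = 11.3 years

A: γ = 1/√(1 − 0.624²) = 1/√0.6106 = 1.280; τ_A = 43.4/1.280 = 33.91 years.
B: γ = 1/√(1 − 0.8540²) = 1/√0.2707 = 1.922; τ_B = 43.4/1.922 = 22.58 years.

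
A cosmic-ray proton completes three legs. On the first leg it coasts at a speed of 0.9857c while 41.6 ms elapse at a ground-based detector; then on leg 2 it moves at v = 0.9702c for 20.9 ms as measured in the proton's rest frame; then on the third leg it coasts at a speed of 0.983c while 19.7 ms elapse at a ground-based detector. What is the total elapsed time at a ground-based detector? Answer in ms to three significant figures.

Leg 1: 41.6 ms is already measured at a ground-based detector.
Leg 2: γ = 1/√(1 − 0.9702²) = 1/√0.05871 = 4.127; Δt_2 = 4.127 × 20.9 = 86.25 ms.
Leg 3: 19.7 ms is already measured at a ground-based detector.
Total: 41.60 + 86.25 + 19.70 ms.

Δt = 148 ms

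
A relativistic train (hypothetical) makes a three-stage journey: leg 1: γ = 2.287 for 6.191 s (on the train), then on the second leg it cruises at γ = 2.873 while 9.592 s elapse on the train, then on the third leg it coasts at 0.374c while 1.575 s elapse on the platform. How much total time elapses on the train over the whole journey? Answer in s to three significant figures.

Leg 1: 6.191 s is already measured on the train.
Leg 2: 9.592 s is already measured on the train.
Leg 3: γ = 1/√(1 − 0.374²) = 1/√0.8601 = 1.078; τ_3 = 1.575/1.078 = 1.461 s.
Total: 6.191 + 9.592 + 1.461 s.

τ = 17.2 s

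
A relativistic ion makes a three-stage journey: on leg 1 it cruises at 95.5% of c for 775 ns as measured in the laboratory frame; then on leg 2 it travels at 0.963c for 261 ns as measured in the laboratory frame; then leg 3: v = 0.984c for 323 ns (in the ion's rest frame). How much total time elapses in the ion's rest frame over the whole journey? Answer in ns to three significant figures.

Leg 1: β = 0.955; γ = 1/√(1 − 0.955²) = 1/√0.08798 = 3.371; τ_1 = 775/3.371 = 229.9 ns.
Leg 2: γ = 1/√(1 − 0.963²) = 1/√0.07263 = 3.711; τ_2 = 261/3.711 = 70.34 ns.
Leg 3: 323 ns is already measured in the ion's rest frame.
Total: 229.9 + 70.34 + 323.0 ns.

τ = 623 ns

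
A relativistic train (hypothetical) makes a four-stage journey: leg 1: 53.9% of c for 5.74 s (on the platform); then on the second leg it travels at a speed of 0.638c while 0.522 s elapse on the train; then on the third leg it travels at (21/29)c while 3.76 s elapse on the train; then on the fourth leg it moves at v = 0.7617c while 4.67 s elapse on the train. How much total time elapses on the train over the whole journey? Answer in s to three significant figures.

τ = 13.8 s

Leg 1: β = 0.539; γ = 1/√(1 − 0.539²) = 1/√0.7095 = 1.187; τ_1 = 5.74/1.187 = 4.835 s.
Leg 2: 0.522 s is already measured on the train.
Leg 3: 3.76 s is already measured on the train.
Leg 4: 4.67 s is already measured on the train.
Total: 4.835 + 0.5220 + 3.760 + 4.670 s.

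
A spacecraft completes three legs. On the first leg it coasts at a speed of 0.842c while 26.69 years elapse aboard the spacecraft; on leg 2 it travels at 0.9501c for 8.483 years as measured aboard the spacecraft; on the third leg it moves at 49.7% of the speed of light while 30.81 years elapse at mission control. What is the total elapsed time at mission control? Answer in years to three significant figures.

Leg 1: γ = 1/√(1 − 0.842²) = 1/√0.2910 = 1.854; Δt_1 = 1.854 × 26.69 = 49.47 years.
Leg 2: γ = 1/√(1 − 0.9501²) = 1/√0.09731 = 3.206; Δt_2 = 3.206 × 8.483 = 27.19 years.
Leg 3: 30.81 years is already measured at mission control.
Total: 49.47 + 27.19 + 30.81 years.

Δt = 107 years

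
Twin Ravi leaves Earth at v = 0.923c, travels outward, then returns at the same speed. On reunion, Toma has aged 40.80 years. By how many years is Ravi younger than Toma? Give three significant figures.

γ = 1/√(1 − 0.923²) = 1/√0.1481 = 2.599
Ravi's elapsed proper time: τ = 40.80/2.599 = 15.70 years.
Age gap = Δt − τ = 40.80 − 15.70 years.

Δt − τ = 25.1 years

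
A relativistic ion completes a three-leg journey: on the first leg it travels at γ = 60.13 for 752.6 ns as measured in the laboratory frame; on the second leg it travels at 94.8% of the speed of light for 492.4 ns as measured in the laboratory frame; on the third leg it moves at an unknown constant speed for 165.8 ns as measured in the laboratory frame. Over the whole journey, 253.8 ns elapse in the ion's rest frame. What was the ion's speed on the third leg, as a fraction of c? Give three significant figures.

Leg 1: γ = 60.13; τ_1 = 752.6/60.13 = 12.52 ns.
Leg 2: β = 0.948; γ = 1/√(1 − 0.948²) = 1/√0.1013 = 3.142; τ_2 = 492.4/3.142 = 156.7 ns.
Leg 3: speed unknown; τ_3 = 165.8/γ_3.
Total proper time: 12.52 + 156.7 + τ_3 = 253.8, so τ_3 = 253.8 − 169.2 = 84.57 ns.
γ_3 = 165.8/84.57 = 1.961; β = √(1 − 1/γ²) = √0.7398.

β = 0.860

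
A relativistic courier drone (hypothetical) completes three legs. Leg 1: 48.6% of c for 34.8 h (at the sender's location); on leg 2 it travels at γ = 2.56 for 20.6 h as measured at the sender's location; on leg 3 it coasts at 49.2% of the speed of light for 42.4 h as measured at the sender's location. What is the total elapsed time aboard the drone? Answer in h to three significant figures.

Leg 1: β = 0.486; γ = 1/√(1 − 0.486²) = 1/√0.7638 = 1.144; τ_1 = 34.8/1.144 = 30.41 h.
Leg 2: γ = 2.56; τ_2 = 20.6/2.560 = 8.047 h.
Leg 3: β = 0.492; γ = 1/√(1 − 0.492²) = 1/√0.7579 = 1.149; τ_3 = 42.4/1.149 = 36.91 h.
Total: 30.41 + 8.047 + 36.91 h.

τ = 75.4 h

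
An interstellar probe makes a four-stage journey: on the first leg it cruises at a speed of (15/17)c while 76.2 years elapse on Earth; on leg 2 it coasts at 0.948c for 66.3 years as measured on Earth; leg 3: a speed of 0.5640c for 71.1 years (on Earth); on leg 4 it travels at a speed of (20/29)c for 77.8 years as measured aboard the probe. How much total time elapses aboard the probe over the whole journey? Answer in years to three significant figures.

Leg 1: γ = 1/√(1 − (15/17)²) = 17/8 = 2.125; τ_1 = 76.2/2.125 = 35.86 years.
Leg 2: γ = 1/√(1 − 0.948²) = 1/√0.1013 = 3.142; τ_2 = 66.3/3.142 = 21.10 years.
Leg 3: γ = 1/√(1 − 0.5640²) = 1/√0.6819 = 1.211; τ_3 = 71.1/1.211 = 58.71 years.
Leg 4: 77.8 years is already measured aboard the probe.
Total: 35.86 + 21.10 + 58.71 + 77.80 years.

τ = 193 years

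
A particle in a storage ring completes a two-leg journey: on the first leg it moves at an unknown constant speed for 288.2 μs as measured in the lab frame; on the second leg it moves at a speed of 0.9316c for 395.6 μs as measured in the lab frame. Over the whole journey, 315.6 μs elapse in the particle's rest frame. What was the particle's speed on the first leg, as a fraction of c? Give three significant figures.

β = 0.803

Leg 1: speed unknown; τ_1 = 288.2/γ_1.
Leg 2: γ = 1/√(1 − 0.9316²) = 1/√0.1321 = 2.751; τ_2 = 395.6/2.751 = 143.8 μs.
Total proper time: τ_1 + 143.8 = 315.6, so τ_1 = 315.6 − 143.8 = 171.8 μs.
γ_1 = 288.2/171.8 = 1.677; β = √(1 − 1/γ²) = √0.6446.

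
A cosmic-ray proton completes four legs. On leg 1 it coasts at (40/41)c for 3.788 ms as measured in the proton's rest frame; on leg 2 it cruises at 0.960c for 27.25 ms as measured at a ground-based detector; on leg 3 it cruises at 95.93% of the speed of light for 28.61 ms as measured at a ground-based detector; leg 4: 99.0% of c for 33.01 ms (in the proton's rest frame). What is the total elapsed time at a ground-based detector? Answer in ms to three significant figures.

Δt = 307 ms

Leg 1: γ = 1/√(1 − (40/41)²) = 41/9 ≈ 4.556; Δt_1 = 4.556 × 3.788 = 17.26 ms.
Leg 2: 27.25 ms is already measured at a ground-based detector.
Leg 3: 28.61 ms is already measured at a ground-based detector.
Leg 4: β = 0.990; γ = 1/√(1 − 0.990²) = 1/√0.01990 = 7.089; Δt_4 = 7.089 × 33.01 = 234.0 ms.
Total: 17.26 + 27.25 + 28.61 + 234.0 ms.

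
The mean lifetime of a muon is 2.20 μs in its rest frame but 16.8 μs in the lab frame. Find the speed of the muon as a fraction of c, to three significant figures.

β = 0.991

γ = Δt/τ₀ = 16.8/2.20 = 7.636
β = √(1 − 1/γ²) = √(1 − 0.01715) = √0.9829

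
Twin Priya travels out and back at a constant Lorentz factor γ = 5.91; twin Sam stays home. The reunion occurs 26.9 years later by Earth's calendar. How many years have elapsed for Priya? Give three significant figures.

γ = 5.91
Priya's clock measures proper time along the trip: τ = Δt/γ = 26.9/5.910 years.

τ = 4.55 years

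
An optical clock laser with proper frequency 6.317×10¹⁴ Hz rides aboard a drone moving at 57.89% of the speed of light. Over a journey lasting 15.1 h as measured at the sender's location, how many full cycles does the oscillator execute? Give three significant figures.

β = 0.5789; γ = 1/√(1 − 0.5789²) = 1/√0.6649 = 1.226
The oscillator's own cycle count is N = f × τ where τ is the proper time aboard the drone. τ = Δt/γ = 15.1/1.226 = 12.31 h = 4.433×10⁴ s.
N = 6.317×10¹⁴ × 4.433×10⁴ = 2.800×10¹⁹.

N = 2.80×10¹⁹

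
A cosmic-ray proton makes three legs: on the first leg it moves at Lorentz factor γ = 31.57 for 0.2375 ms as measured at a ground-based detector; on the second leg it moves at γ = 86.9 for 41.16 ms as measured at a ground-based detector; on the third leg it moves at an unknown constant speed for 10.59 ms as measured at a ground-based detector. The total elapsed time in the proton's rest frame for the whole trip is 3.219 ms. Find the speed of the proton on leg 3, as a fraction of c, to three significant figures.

β = 0.966

Leg 1: γ = 31.57; τ_1 = 0.2375/31.57 = 0.007523 ms.
Leg 2: γ = 86.9; τ_2 = 41.16/86.90 = 0.4736 ms.
Leg 3: speed unknown; τ_3 = 10.59/γ_3.
Total proper time: 0.007523 + 0.4736 + τ_3 = 3.219, so τ_3 = 3.219 − 0.4812 = 2.738 ms.
γ_3 = 10.59/2.738 = 3.868; β = √(1 − 1/γ²) = √0.9332.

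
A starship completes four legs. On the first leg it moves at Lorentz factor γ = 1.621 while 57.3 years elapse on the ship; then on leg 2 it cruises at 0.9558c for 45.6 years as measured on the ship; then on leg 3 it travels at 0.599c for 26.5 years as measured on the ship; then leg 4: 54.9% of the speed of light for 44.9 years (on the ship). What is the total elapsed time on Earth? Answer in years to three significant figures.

Δt = 335 years

Leg 1: γ = 1.621; Δt_1 = 1.621 × 57.3 = 92.88 years.
Leg 2: γ = 1/√(1 − 0.9558²) = 1/√0.08645 = 3.401; Δt_2 = 3.401 × 45.6 = 155.1 years.
Leg 3: γ = 1/√(1 − 0.599²) = 1/√0.6412 = 1.249; Δt_3 = 1.249 × 26.5 = 33.09 years.
Leg 4: β = 0.549; γ = 1/√(1 − 0.549²) = 1/√0.6986 = 1.196; Δt_4 = 1.196 × 44.9 = 53.72 years.
Total: 92.88 + 155.1 + 33.09 + 53.72 years.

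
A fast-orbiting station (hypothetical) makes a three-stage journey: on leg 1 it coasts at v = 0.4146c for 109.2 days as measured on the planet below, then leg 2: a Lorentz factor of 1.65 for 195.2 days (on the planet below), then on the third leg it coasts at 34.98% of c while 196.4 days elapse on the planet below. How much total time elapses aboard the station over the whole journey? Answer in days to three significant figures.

τ = 402 days

Leg 1: γ = 1/√(1 − 0.4146²) = 1/√0.8281 = 1.099; τ_1 = 109.2/1.099 = 99.37 days.
Leg 2: γ = 1.65; τ_2 = 195.2/1.650 = 118.3 days.
Leg 3: β = 0.3498; γ = 1/√(1 − 0.3498²) = 1/√0.8776 = 1.067; τ_3 = 196.4/1.067 = 184.0 days.
Total: 99.37 + 118.3 + 184.0 days.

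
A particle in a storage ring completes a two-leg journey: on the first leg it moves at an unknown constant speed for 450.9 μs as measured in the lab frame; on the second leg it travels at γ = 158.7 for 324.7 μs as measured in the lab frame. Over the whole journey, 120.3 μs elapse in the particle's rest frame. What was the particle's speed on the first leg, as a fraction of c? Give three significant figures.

β = 0.965

Leg 1: speed unknown; τ_1 = 450.9/γ_1.
Leg 2: γ = 158.7; τ_2 = 324.7/158.7 = 2.046 μs.
Total proper time: τ_1 + 2.046 = 120.3, so τ_1 = 120.3 − 2.046 = 118.3 μs.
γ_1 = 450.9/118.3 = 3.813; β = √(1 − 1/γ²) = √0.9312.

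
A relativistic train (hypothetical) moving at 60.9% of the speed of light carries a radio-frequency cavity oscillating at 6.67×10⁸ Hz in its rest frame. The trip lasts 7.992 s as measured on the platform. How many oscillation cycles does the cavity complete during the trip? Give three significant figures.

N = 4.23×10⁹

β = 0.609; γ = 1/√(1 − 0.609²) = 1/√0.6291 = 1.261
The oscillator's own cycle count is N = f × τ where τ is the proper time on the train. τ = Δt/γ = 7.992/1.261 = 6.339 s = 6.339×10⁰ s.
N = 6.67×10⁸ × 6.339×10⁰ = 4.228×10⁹.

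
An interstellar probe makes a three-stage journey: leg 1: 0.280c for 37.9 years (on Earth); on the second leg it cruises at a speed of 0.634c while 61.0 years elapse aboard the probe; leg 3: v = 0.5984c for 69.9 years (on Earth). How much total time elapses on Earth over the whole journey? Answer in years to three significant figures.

Δt = 187 years

Leg 1: 37.9 years is already measured on Earth.
Leg 2: γ = 1/√(1 − 0.634²) = 1/√0.5980 = 1.293; Δt_2 = 1.293 × 61.0 = 78.88 years.
Leg 3: 69.9 years is already measured on Earth.
Total: 37.90 + 78.88 + 69.90 years.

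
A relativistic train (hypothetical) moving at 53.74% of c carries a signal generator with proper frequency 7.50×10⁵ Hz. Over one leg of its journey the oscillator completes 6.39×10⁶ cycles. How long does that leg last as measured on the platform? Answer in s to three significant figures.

β = 0.5374; γ = 1/√(1 − 0.5374²) = 1/√0.7112 = 1.186
Proper time for N cycles: τ = N/f = 6.39×10⁶/(7.50×10⁵) = 8.520×10⁰ s = 8.520 s.
Lab-frame duration Δt = γτ = 1.186 × 8.520 = 10.10 s.

Δt = 10.1 s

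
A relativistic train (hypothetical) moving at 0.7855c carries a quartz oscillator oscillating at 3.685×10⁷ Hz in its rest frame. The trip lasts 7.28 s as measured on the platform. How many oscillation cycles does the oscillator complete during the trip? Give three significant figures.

γ = 1/√(1 − 0.7855²) = 1/√0.3830 = 1.616
The oscillator's own cycle count is N = f × τ where τ is the proper time on the train. τ = Δt/γ = 7.28/1.616 = 4.505 s = 4.505×10⁰ s.
N = 3.685×10⁷ × 4.505×10⁰ = 1.660×10⁸.

N = 1.66×10⁸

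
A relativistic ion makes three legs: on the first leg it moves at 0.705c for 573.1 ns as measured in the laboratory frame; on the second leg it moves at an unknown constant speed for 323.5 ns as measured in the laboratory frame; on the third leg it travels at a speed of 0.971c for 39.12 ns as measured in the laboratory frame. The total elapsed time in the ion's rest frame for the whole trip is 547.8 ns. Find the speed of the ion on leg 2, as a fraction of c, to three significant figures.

Leg 1: γ = 1/√(1 − 0.705²) = 1/√0.5030 = 1.410; τ_1 = 573.1/1.410 = 406.4 ns.
Leg 2: speed unknown; τ_2 = 323.5/γ_2.
Leg 3: γ = 1/√(1 − 0.971²) = 1/√0.05716 = 4.183; τ_3 = 39.12/4.183 = 9.353 ns.
Total proper time: 406.4 + τ_2 + 9.353 = 547.8, so τ_2 = 547.8 − 415.8 = 132.0 ns.
γ_2 = 323.5/132.0 = 2.451; β = √(1 − 1/γ²) = √0.8335.

β = 0.913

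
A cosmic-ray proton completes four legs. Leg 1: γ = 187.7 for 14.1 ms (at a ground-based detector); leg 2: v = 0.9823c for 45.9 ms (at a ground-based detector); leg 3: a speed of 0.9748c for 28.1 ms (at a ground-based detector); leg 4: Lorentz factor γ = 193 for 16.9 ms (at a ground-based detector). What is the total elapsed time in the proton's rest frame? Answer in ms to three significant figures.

τ = 15.0 ms

Leg 1: γ = 187.7; τ_1 = 14.1/187.7 = 0.07512 ms.
Leg 2: γ = 1/√(1 − 0.9823²) = 1/√0.03509 = 5.339; τ_2 = 45.9/5.339 = 8.598 ms.
Leg 3: γ = 1/√(1 − 0.9748²) = 1/√0.04976 = 4.483; τ_3 = 28.1/4.483 = 6.269 ms.
Leg 4: γ = 193; τ_4 = 16.9/193.0 = 0.08756 ms.
Total: 0.07512 + 8.598 + 6.269 + 0.08756 ms.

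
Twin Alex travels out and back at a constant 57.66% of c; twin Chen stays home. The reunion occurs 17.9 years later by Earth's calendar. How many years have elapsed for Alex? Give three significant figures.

τ = 14.6 years

β = 0.5766; γ = 1/√(1 − 0.5766²) = 1/√0.6675 = 1.224
Alex's clock measures proper time along the trip: τ = Δt/γ = 17.9/1.224 years.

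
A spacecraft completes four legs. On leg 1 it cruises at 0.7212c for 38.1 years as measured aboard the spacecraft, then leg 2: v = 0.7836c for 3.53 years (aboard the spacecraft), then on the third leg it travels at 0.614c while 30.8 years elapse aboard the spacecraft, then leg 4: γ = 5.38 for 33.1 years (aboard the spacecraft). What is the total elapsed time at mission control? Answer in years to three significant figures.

Δt = 278 years

Leg 1: γ = 1/√(1 − 0.7212²) = 1/√0.4799 = 1.444; Δt_1 = 1.444 × 38.1 = 55.00 years.
Leg 2: γ = 1/√(1 − 0.7836²) = 1/√0.3860 = 1.610; Δt_2 = 1.610 × 3.53 = 5.682 years.
Leg 3: γ = 1/√(1 − 0.614²) = 1/√0.6230 = 1.267; Δt_3 = 1.267 × 30.8 = 39.02 years.
Leg 4: γ = 5.38; Δt_4 = 5.380 × 33.1 = 178.1 years.
Total: 55.00 + 5.682 + 39.02 + 178.1 years.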